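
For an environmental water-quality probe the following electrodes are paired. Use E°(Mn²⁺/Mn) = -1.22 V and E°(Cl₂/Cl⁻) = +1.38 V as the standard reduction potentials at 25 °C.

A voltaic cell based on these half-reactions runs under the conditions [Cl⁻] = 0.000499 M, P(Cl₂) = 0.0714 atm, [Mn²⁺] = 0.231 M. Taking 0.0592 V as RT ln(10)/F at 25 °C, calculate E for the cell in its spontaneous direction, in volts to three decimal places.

+2.780 V

Cl₂/Cl⁻ is the cathode (higher E°), Mn²⁺/Mn the anode: E°cell = +1.38 − (-1.22) = +2.60 V, n = 2.
Overall: Cl₂(g) + Mn(s) → 2 Cl⁻(aq) + Mn²⁺(aq)
Q = [Cl⁻]^2·[Mn²⁺] / (P(Cl₂)); log Q = -6.094.
E = E° − (0.0592/n) log Q = +2.60 − (0.0592/2)(-6.094) = +2.780 V.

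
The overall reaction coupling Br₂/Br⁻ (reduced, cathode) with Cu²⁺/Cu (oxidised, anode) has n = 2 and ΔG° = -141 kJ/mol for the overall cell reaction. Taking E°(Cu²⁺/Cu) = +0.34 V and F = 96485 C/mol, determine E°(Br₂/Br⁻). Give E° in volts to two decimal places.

+1.07 V

E°cell = −ΔG°/(nF) = −(-141×10³)/((2)(96485)) = +0.731 V.
Since Br₂/Br⁻ is the cathode and Cu²⁺/Cu the anode, E°cell = E°(Br₂/Br⁻) − E°(Cu²⁺/Cu).
So E°(Br₂/Br⁻) = E°cell + E°(Cu²⁺/Cu) = +0.731 + (+0.34) = +1.07 V.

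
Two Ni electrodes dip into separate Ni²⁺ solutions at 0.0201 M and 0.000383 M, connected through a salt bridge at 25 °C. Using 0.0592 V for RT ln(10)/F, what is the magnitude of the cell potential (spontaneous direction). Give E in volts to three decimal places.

+0.051 V

For a concentration cell E°cell = 0. The 0.0201 M side is the cathode (reduction is favoured where [Ni²⁺] is higher).
With n = 2, E = −(0.0592/2) log([Ni²⁺]ₐₙ/[Ni²⁺]꜀ₐₜ) = −(0.0592/2) log(0.000383/0.0201) = −(0.0592/2)(-1.720) = +0.051 V.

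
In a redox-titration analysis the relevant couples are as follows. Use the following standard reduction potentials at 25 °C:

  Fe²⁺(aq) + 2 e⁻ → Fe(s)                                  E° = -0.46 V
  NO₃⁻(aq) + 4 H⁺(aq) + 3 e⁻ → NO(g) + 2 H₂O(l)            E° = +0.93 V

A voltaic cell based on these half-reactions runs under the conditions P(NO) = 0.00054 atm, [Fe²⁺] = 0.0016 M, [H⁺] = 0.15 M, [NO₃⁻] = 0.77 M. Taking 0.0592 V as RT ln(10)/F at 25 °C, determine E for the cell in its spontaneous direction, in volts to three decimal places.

NO₃⁻/NO is the cathode (higher E°), Fe²⁺/Fe the anode: E°cell = +0.93 − (-0.46) = +1.39 V, n = 6.
Overall: 2 NO₃⁻(aq) + 8 H⁺(aq) + 3 Fe(s) → 2 NO(g) + 4 H₂O(l) + 3 Fe²⁺(aq)
Q = P(NO)^2·[Fe²⁺]^3 / ([NO₃⁻]^2·[H⁺]^8); log Q = -8.105.
E = E° − (0.0592/n) log Q = +1.39 − (0.0592/6)(-8.105) = +1.470 V.

+1.470 V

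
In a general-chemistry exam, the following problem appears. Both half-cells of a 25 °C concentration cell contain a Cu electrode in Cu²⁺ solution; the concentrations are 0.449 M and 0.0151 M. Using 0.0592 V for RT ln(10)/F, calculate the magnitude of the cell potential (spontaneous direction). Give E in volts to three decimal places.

For a concentration cell E°cell = 0. The 0.449 M side is the cathode (reduction is favoured where [Cu²⁺] is higher).
With n = 2, E = −(0.0592/2) log([Cu²⁺]ₐₙ/[Cu²⁺]꜀ₐₜ) = −(0.0592/2) log(0.0151/0.449) = −(0.0592/2)(-1.473) = +0.044 V.

+0.044 V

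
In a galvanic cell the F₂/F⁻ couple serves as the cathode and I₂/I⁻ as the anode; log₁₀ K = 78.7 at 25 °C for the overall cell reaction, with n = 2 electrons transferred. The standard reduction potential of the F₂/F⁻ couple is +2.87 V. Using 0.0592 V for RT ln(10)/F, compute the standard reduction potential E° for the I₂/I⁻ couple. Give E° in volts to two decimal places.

+0.54 V

E°cell = (0.0592/n)·log K = (0.0592/2)(78.7) = +2.330 V.
Since F₂/F⁻ is the cathode and I₂/I⁻ the anode, E°cell = E°(F₂/F⁻) − E°(I₂/I⁻).
So E°(I₂/I⁻) = E°(F₂/F⁻) − E°cell = (+2.87) − (+2.330) = +0.54 V.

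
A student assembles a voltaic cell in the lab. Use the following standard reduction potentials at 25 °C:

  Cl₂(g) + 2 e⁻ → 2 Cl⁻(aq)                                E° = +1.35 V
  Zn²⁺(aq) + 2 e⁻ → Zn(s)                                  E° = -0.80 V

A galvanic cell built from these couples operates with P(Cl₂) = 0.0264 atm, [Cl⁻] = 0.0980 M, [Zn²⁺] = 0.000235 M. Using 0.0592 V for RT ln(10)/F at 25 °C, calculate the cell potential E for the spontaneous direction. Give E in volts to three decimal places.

Cl₂/Cl⁻ is the cathode (higher E°), Zn²⁺/Zn the anode: E°cell = +1.35 − (-0.80) = +2.15 V, n = 2.
Overall: Cl₂(g) + Zn(s) → 2 Cl⁻(aq) + Zn²⁺(aq)
Q = [Cl⁻]^2·[Zn²⁺] / (P(Cl₂)); log Q = -4.068.
E = E° − (0.0592/n) log Q = +2.15 − (0.0592/2)(-4.068) = +2.270 V.

+2.270 V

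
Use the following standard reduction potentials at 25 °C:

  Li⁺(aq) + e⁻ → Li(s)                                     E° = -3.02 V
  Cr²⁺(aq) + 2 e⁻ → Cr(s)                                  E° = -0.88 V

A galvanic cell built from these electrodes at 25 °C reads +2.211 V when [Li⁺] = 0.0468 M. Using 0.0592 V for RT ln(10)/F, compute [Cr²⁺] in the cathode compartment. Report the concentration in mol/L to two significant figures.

Cr²⁺/Cr is the cathode, Li⁺/Li the anode: E°cell = +2.14 V, n = 2.
Overall reaction: Cr²⁺(aq) + 2 Li(s) → Cr(s) + 2 Li⁺(aq); Q = [Li⁺]^2/[Cr²⁺]^1.
From E = E° − (0.0592/n) log Q: log Q = (E° − E)·n/0.0592 = (+2.14 − (+2.211))·2/0.0592 = -2.3986.
So 1·log[Cr²⁺] = 2·log(0.0468) − log Q = -2.6595 − (-2.3986) = -0.2609; [Cr²⁺] = 10^(-0.2609) ≈ 0.55 M.

0.55 M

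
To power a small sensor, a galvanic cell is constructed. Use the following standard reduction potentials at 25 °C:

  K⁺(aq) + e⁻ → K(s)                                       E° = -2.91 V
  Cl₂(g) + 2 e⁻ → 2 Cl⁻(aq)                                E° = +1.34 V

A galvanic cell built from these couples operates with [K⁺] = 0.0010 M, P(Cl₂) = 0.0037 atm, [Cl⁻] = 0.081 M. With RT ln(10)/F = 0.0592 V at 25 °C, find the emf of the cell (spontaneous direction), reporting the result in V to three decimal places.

Cl₂/Cl⁻ is the cathode (higher E°), K⁺/K the anode: E°cell = +1.34 − (-2.91) = +4.25 V, n = 2.
Overall: Cl₂(g) + 2 K(s) → 2 Cl⁻(aq) + 2 K⁺(aq)
Q = [Cl⁻]^2·[K⁺]^2 / (P(Cl₂)); log Q = -5.751.
E = E° − (0.0592/n) log Q = +4.25 − (0.0592/2)(-5.751) = +4.420 V.

+4.420 V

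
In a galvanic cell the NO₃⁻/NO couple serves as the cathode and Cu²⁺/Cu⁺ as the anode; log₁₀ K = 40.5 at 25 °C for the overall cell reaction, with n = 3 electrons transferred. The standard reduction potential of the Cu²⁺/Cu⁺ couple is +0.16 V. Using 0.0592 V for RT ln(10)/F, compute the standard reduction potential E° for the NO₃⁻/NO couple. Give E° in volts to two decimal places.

E°cell = (0.0592/n)·log K = (0.0592/3)(40.5) = +0.799 V.
Since NO₃⁻/NO is the cathode and Cu²⁺/Cu⁺ the anode, E°cell = E°(NO₃⁻/NO) − E°(Cu²⁺/Cu⁺).
So E°(NO₃⁻/NO) = E°cell + E°(Cu²⁺/Cu⁺) = +0.799 + (+0.16) = +0.96 V.

+0.96 V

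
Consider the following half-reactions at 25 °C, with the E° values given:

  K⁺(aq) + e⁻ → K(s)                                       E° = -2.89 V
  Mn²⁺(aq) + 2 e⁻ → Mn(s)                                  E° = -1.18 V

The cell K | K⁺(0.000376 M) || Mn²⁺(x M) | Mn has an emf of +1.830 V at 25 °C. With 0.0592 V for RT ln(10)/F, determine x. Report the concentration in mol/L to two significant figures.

Mn²⁺/Mn is the cathode, K⁺/K the anode: E°cell = +1.71 V, n = 2.
Overall reaction: Mn²⁺(aq) + 2 K(s) → Mn(s) + 2 K⁺(aq); Q = [K⁺]^2/[Mn²⁺]^1.
From E = E° − (0.0592/n) log Q: log Q = (E° − E)·n/0.0592 = (+1.71 − (+1.830))·2/0.0592 = -4.0541.
So 1·log[Mn²⁺] = 2·log(0.000376) − log Q = -6.8496 − (-4.0541) = -2.7955; [Mn²⁺] = 10^(-2.7955) ≈ 0.0016 M.

0.0016 M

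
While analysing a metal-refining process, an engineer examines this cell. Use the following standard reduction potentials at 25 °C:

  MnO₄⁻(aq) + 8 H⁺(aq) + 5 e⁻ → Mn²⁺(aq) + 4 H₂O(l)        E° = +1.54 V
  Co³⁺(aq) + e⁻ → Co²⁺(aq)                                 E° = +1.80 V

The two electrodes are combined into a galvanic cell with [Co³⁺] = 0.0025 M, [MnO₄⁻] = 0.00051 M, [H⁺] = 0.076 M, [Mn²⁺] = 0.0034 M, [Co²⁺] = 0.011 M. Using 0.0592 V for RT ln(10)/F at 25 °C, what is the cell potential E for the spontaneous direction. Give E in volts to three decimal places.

Co³⁺/Co²⁺ is the cathode (higher E°), MnO₄⁻/Mn²⁺ the anode: E°cell = +1.80 − (+1.54) = +0.26 V, n = 5.
Overall: 5 Co³⁺(aq) + Mn²⁺(aq) + 4 H₂O(l) → 5 Co²⁺(aq) + MnO₄⁻(aq) + 8 H⁺(aq)
Q = [Co²⁺]^5·[MnO₄⁻]·[H⁺]^8 / ([Co³⁺]^5·[Mn²⁺]); log Q = -6.560.
E = E° − (0.0592/n) log Q = +0.26 − (0.0592/5)(-6.560) = +0.338 V.

+0.338 V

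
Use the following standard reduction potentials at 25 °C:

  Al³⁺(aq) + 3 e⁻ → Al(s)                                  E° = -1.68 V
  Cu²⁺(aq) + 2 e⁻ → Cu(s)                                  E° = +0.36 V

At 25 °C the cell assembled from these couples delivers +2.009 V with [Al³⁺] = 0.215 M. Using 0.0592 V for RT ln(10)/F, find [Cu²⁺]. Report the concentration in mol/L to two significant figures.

Cu²⁺/Cu is the cathode, Al³⁺/Al the anode: E°cell = +2.04 V, n = 6.
Overall reaction: 3 Cu²⁺(aq) + 2 Al(s) → 3 Cu(s) + 2 Al³⁺(aq); Q = [Al³⁺]^2/[Cu²⁺]^3.
From E = E° − (0.0592/n) log Q: log Q = (E° − E)·n/0.0592 = (+2.04 − (+2.009))·6/0.0592 = 3.1419.
So 3·log[Cu²⁺] = 2·log(0.215) − log Q = -1.3351 − (3.1419) = -4.4770; log[Cu²⁺] = -4.4770 / 3 = -1.4923; [Cu²⁺] = 10^(-1.4923) ≈ 0.032 M.

0.032 M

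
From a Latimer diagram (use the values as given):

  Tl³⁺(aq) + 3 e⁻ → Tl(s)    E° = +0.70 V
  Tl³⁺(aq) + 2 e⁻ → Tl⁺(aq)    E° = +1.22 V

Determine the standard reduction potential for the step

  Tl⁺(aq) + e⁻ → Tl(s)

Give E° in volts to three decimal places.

Sequential free energies add, so n₃E°₃ = n₁E°₁ + n₂E°₂.
With n₃ = 3, and the known step contributing 2×(+1.22) V, the unknown satisfies 1·E° = 3×(+0.70) − 2×(+1.22) = -0.340.
E° = -0.340 / 1 = -0.340 V.

-0.340 V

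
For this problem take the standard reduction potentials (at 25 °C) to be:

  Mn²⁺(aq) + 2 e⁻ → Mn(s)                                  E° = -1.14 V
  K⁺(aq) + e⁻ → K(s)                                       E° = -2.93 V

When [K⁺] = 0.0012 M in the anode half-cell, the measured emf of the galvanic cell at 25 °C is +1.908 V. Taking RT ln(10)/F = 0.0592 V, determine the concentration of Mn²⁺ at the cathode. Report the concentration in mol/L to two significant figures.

Mn²⁺/Mn is the cathode, K⁺/K the anode: E°cell = +1.79 V, n = 2.
Overall reaction: Mn²⁺(aq) + 2 K(s) → Mn(s) + 2 K⁺(aq); Q = [K⁺]^2/[Mn²⁺]^1.
From E = E° − (0.0592/n) log Q: log Q = (E° − E)·n/0.0592 = (+1.79 − (+1.908))·2/0.0592 = -3.9865.
So 1·log[Mn²⁺] = 2·log(0.0012) − log Q = -5.8416 − (-3.9865) = -1.8551; [Mn²⁺] = 10^(-1.8551) ≈ 0.014 M.

0.014 M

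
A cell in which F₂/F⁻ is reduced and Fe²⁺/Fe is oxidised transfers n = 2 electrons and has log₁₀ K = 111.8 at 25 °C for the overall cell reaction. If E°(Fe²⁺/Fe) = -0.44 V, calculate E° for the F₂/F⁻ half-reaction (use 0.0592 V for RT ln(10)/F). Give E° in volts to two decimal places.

E°cell = (0.0592/n)·log K = (0.0592/2)(111.8) = +3.309 V.
Since F₂/F⁻ is the cathode and Fe²⁺/Fe the anode, E°cell = E°(F₂/F⁻) − E°(Fe²⁺/Fe).
So E°(F₂/F⁻) = E°cell + E°(Fe²⁺/Fe) = +3.309 + (-0.44) = +2.87 V.

+2.87 V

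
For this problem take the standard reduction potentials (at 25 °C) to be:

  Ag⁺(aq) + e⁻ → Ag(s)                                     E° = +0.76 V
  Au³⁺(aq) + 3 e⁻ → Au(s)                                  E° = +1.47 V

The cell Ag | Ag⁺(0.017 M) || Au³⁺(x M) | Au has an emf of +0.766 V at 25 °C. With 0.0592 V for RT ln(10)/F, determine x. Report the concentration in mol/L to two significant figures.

0.0034 M

Au³⁺/Au is the cathode, Ag⁺/Ag the anode: E°cell = +0.71 V, n = 3.
Overall reaction: Au³⁺(aq) + 3 Ag(s) → Au(s) + 3 Ag⁺(aq); Q = [Ag⁺]^3/[Au³⁺]^1.
From E = E° − (0.0592/n) log Q: log Q = (E° − E)·n/0.0592 = (+0.71 − (+0.766))·3/0.0592 = -2.8378.
So 1·log[Au³⁺] = 3·log(0.017) − log Q = -5.3087 − (-2.8378) = -2.4709; [Au³⁺] = 10^(-2.4709) ≈ 0.0034 M.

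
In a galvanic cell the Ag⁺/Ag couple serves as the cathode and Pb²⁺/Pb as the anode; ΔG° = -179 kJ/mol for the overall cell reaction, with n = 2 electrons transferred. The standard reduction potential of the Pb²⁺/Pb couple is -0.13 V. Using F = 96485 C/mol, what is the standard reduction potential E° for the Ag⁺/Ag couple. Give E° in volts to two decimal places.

+0.80 V

E°cell = −ΔG°/(nF) = −(-179×10³)/((2)(96485)) = +0.928 V.
Since Ag⁺/Ag is the cathode and Pb²⁺/Pb the anode, E°cell = E°(Ag⁺/Ag) − E°(Pb²⁺/Pb).
So E°(Ag⁺/Ag) = E°cell + E°(Pb²⁺/Pb) = +0.928 + (-0.13) = +0.80 V.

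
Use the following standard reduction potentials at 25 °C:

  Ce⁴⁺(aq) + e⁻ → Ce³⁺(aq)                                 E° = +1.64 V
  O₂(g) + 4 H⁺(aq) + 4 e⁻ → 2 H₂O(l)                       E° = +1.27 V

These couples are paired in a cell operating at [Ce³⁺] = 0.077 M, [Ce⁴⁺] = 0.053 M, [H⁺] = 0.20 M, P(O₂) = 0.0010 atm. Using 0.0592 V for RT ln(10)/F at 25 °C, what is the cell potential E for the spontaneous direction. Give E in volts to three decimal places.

Ce⁴⁺/Ce³⁺ is the cathode (higher E°), O₂/H₂O the anode: E°cell = +1.64 − (+1.27) = +0.37 V, n = 4.
Overall: 4 Ce⁴⁺(aq) + 2 H₂O(l) → 4 Ce³⁺(aq) + O₂(g) + 4 H⁺(aq)
Q = [Ce³⁺]^4·P(O₂)·[H⁺]^4 / ([Ce⁴⁺]^4); log Q = -5.147.
E = E° − (0.0592/n) log Q = +0.37 − (0.0592/4)(-5.147) = +0.446 V.

+0.446 V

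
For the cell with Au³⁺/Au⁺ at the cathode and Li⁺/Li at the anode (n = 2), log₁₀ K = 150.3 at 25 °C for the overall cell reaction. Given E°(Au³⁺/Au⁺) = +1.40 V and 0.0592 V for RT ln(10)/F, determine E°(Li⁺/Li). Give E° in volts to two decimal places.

E°cell = (0.0592/n)·log K = (0.0592/2)(150.3) = +4.449 V.
Since Au³⁺/Au⁺ is the cathode and Li⁺/Li the anode, E°cell = E°(Au³⁺/Au⁺) − E°(Li⁺/Li).
So E°(Li⁺/Li) = E°(Au³⁺/Au⁺) − E°cell = (+1.40) − (+4.449) = -3.05 V.

-3.05 V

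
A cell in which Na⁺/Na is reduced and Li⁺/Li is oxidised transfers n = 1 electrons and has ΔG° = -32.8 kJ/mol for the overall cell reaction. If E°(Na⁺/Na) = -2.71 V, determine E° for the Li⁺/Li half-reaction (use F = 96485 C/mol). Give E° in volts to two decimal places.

E°cell = −ΔG°/(nF) = −(-32.8×10³)/((1)(96485)) = +0.340 V.
Since Na⁺/Na is the cathode and Li⁺/Li the anode, E°cell = E°(Na⁺/Na) − E°(Li⁺/Li).
So E°(Li⁺/Li) = E°(Na⁺/Na) − E°cell = (-2.71) − (+0.340) = -3.05 V.

-3.05 V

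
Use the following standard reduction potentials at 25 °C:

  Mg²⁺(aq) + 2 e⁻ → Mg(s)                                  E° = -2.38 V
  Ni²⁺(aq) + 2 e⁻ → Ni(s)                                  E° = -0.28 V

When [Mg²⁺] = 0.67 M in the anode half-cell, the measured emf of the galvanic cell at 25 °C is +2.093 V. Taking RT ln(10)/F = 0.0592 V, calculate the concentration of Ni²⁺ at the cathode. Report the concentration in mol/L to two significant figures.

Ni²⁺/Ni is the cathode, Mg²⁺/Mg the anode: E°cell = +2.10 V, n = 2.
Overall reaction: Ni²⁺(aq) + Mg(s) → Ni(s) + Mg²⁺(aq); Q = [Mg²⁺]^1/[Ni²⁺]^1.
From E = E° − (0.0592/n) log Q: log Q = (E° − E)·n/0.0592 = (+2.10 − (+2.093))·2/0.0592 = 0.2365.
So 1·log[Ni²⁺] = 1·log(0.67) − log Q = -0.1739 − (0.2365) = -0.4104; [Ni²⁺] = 10^(-0.4104) ≈ 0.39 M.

0.39 M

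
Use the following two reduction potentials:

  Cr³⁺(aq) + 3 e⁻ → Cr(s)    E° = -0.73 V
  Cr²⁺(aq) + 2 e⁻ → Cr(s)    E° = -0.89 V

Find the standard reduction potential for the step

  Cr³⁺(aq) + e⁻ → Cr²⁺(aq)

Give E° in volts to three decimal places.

-0.410 V

Sequential free energies add, so n₃E°₃ = n₁E°₁ + n₂E°₂.
With n₃ = 3, and the known step contributing 2×(-0.89) V, the unknown satisfies 1·E° = 3×(-0.73) − 2×(-0.89) = -0.410.
E° = -0.410 / 1 = -0.410 V.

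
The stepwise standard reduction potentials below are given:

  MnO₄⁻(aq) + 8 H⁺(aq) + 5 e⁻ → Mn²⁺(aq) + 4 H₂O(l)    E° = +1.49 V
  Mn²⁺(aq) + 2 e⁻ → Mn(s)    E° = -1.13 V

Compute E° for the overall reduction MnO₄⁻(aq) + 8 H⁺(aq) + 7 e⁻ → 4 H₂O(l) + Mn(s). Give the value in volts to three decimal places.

Since ΔG° = −nFE° is additive over sequential reductions, n₃E°₃ = n₁E°₁ + n₂E°₂.
E°₃ = (5×+1.49 + 2×-1.13) / 7 = (+5.190) / 7 = +0.741 V.

+0.741 V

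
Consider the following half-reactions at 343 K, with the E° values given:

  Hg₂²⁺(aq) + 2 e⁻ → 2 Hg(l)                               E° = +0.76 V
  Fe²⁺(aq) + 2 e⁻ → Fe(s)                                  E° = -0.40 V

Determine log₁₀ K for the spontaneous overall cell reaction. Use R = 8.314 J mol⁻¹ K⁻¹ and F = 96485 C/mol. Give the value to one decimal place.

34.1

Cathode: Hg₂²⁺/Hg; anode: Fe²⁺/Fe. E°cell = (+0.76) − (-0.40) = +1.16 V, with n = 2.
ΔG° = −nFE° = −RT ln K, so ln K = nFE°/(RT) = (2)(96485)(+1.16) / ((8.314)(343)) = 78.495.
log₁₀ K = 78.495 / ln 10 = 34.1.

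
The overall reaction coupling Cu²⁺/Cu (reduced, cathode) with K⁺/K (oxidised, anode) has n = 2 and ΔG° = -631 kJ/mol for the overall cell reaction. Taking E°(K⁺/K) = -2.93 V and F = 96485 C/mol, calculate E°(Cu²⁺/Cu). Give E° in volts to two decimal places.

E°cell = −ΔG°/(nF) = −(-631×10³)/((2)(96485)) = +3.270 V.
Since Cu²⁺/Cu is the cathode and K⁺/K the anode, E°cell = E°(Cu²⁺/Cu) − E°(K⁺/K).
So E°(Cu²⁺/Cu) = E°cell + E°(K⁺/K) = +3.270 + (-2.93) = +0.34 V.

+0.34 V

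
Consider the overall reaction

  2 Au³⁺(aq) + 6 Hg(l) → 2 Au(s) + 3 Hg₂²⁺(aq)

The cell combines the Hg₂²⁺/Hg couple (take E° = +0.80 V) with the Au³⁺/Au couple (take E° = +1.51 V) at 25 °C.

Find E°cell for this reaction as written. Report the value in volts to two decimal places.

+0.71 V

The Au³⁺/Au couple has the higher reduction potential, so it is the cathode; Hg₂²⁺/Hg is oxidised at the anode.
E°cell = E°(cathode) − E°(anode) = (+1.51) − (+0.80) = +0.71 V.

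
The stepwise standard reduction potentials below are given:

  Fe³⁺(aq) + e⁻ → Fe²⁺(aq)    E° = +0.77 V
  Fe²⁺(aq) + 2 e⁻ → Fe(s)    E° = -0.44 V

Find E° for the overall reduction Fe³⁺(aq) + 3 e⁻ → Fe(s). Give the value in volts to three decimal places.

-0.037 V

Standard free energies of sequential steps add: ΔG°₃ = ΔG°₁ + ΔG°₂, so n₃E°₃ = n₁E°₁ + n₂E°₂.
E°₃ = (1×+0.77 + 2×-0.44) / 3 = (-0.110) / 3 = -0.037 V.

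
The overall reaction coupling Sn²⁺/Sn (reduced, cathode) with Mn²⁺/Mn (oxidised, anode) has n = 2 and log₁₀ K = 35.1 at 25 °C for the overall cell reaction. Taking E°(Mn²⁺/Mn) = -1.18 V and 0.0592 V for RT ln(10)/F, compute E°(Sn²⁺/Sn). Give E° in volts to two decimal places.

-0.14 V

E°cell = (0.0592/n)·log K = (0.0592/2)(35.1) = +1.039 V.
Since Sn²⁺/Sn is the cathode and Mn²⁺/Mn the anode, E°cell = E°(Sn²⁺/Sn) − E°(Mn²⁺/Mn).
So E°(Sn²⁺/Sn) = E°cell + E°(Mn²⁺/Mn) = +1.039 + (-1.18) = -0.14 V.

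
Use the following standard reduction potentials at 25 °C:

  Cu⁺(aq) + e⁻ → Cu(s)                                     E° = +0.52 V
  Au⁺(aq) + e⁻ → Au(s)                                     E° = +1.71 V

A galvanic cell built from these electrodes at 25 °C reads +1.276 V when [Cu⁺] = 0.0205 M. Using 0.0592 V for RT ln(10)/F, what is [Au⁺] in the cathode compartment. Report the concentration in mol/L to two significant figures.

0.58 M

Au⁺/Au is the cathode, Cu⁺/Cu the anode: E°cell = +1.19 V, n = 1.
Overall reaction: Au⁺(aq) + Cu(s) → Au(s) + Cu⁺(aq); Q = [Cu⁺]^1/[Au⁺]^1.
From E = E° − (0.0592/n) log Q: log Q = (E° − E)·n/0.0592 = (+1.19 − (+1.276))·1/0.0592 = -1.4527.
So 1·log[Au⁺] = 1·log(0.0205) − log Q = -1.6882 − (-1.4527) = -0.2355; [Au⁺] = 10^(-0.2355) ≈ 0.58 M.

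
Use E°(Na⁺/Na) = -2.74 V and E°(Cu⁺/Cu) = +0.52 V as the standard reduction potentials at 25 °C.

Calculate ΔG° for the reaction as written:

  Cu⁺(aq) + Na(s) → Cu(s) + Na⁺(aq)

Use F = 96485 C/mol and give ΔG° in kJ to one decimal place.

As written, Cu⁺/Cu is reduced (cathode) and Na⁺/Na is oxidised (anode), so E°cell = (+0.52) − (-2.74) = +3.26 V.
Balancing electrons gives n = 1.
ΔG° = −nFE° = −(1)(96485)(+3.26) = -314,541 J = -314.5 kJ.

-314.5 kJ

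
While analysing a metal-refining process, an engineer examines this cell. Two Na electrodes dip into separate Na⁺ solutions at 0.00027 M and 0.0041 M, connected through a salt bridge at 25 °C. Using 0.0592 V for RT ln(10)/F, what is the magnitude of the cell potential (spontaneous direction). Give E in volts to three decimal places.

For a concentration cell E°cell = 0. The 0.0041 M side is the cathode (reduction is favoured where [Na⁺] is higher).
With n = 1, E = −(0.0592/1) log([Na⁺]ₐₙ/[Na⁺]꜀ₐₜ) = −(0.0592/1) log(0.00027/0.0041) = −(0.0592/1)(-1.181) = +0.070 V.

+0.070 V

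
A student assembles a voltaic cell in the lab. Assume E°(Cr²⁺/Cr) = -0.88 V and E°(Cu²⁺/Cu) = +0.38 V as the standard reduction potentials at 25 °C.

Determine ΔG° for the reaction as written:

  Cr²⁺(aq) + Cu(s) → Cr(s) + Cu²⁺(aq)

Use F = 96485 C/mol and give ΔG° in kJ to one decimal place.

As written, Cr²⁺/Cr is reduced (cathode) and Cu²⁺/Cu is oxidised (anode), so E°cell = (-0.88) − (+0.38) = -1.26 V.
Balancing electrons gives n = 2.
ΔG° = −nFE° = −(2)(96485)(-1.26) = 243,142 J = +243.1 kJ.

+243.1 kJ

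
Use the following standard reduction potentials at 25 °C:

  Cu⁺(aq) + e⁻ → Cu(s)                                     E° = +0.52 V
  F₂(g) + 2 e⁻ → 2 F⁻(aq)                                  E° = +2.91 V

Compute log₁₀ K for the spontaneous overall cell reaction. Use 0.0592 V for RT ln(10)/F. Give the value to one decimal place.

Cathode: F₂/F⁻; anode: Cu⁺/Cu. E°cell = +2.39 V, n = 2.
log K = nE°cell / 0.0592 = (2)(+2.39) / 0.0592 = 80.7.

80.7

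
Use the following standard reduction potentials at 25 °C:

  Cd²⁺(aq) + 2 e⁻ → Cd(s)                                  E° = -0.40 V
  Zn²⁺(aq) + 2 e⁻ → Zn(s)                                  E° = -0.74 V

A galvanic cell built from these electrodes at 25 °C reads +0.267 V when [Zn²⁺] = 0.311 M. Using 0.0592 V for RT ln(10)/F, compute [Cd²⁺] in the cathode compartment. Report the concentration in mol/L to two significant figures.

0.0011 M

Cd²⁺/Cd is the cathode, Zn²⁺/Zn the anode: E°cell = +0.34 V, n = 2.
Overall reaction: Cd²⁺(aq) + Zn(s) → Cd(s) + Zn²⁺(aq); Q = [Zn²⁺]^1/[Cd²⁺]^1.
From E = E° − (0.0592/n) log Q: log Q = (E° − E)·n/0.0592 = (+0.34 − (+0.267))·2/0.0592 = 2.4662.
So 1·log[Cd²⁺] = 1·log(0.311) − log Q = -0.5072 − (2.4662) = -2.9734; [Cd²⁺] = 10^(-2.9734) ≈ 0.0011 M.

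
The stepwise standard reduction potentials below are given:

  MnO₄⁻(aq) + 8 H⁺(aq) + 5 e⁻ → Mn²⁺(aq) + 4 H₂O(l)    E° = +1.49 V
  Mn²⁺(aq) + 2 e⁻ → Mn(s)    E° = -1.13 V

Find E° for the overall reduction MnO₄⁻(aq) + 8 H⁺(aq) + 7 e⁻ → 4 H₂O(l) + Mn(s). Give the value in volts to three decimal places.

+0.741 V

Adding the free-energy changes (−nFE°) of the two steps gives −n₃FE°₃ = −n₁FE°₁ − n₂FE°₂.
E°₃ = (5×+1.49 + 2×-1.13) / 7 = (+5.190) / 7 = +0.741 V.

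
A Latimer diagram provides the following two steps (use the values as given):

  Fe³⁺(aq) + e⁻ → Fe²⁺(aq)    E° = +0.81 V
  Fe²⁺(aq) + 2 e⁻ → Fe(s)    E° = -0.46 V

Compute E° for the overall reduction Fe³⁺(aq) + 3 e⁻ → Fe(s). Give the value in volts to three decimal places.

Standard free energies of sequential steps add: ΔG°₃ = ΔG°₁ + ΔG°₂, so n₃E°₃ = n₁E°₁ + n₂E°₂.
E°₃ = (1×+0.81 + 2×-0.46) / 3 = (-0.110) / 3 = -0.037 V.

-0.037 V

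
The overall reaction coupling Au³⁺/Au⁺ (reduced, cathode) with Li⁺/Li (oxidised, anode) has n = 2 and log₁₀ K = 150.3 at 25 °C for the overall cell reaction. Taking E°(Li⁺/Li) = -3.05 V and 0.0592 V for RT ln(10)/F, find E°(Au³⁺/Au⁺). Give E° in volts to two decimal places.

+1.40 V

E°cell = (0.0592/n)·log K = (0.0592/2)(150.3) = +4.449 V.
Since Au³⁺/Au⁺ is the cathode and Li⁺/Li the anode, E°cell = E°(Au³⁺/Au⁺) − E°(Li⁺/Li).
So E°(Au³⁺/Au⁺) = E°cell + E°(Li⁺/Li) = +4.449 + (-3.05) = +1.40 V.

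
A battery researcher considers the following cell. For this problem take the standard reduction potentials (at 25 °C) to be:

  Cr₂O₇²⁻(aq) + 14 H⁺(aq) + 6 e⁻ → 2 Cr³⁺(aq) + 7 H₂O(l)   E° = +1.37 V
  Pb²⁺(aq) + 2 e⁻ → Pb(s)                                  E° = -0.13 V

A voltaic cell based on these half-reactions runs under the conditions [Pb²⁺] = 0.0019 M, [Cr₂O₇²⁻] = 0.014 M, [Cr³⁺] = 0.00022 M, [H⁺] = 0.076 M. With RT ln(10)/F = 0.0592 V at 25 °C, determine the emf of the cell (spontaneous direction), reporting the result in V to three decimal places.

Cr₂O₇²⁻/Cr³⁺ is the cathode (higher E°), Pb²⁺/Pb the anode: E°cell = +1.37 − (-0.13) = +1.50 V, n = 6.
Overall: Cr₂O₇²⁻(aq) + 14 H⁺(aq) + 3 Pb(s) → 2 Cr³⁺(aq) + 7 H₂O(l) + 3 Pb²⁺(aq)
Q = [Cr³⁺]^2·[Pb²⁺]^3 / ([Cr₂O₇²⁻]·[H⁺]^14); log Q = 2.044.
E = E° − (0.0592/n) log Q = +1.50 − (0.0592/6)(2.044) = +1.480 V.

+1.480 V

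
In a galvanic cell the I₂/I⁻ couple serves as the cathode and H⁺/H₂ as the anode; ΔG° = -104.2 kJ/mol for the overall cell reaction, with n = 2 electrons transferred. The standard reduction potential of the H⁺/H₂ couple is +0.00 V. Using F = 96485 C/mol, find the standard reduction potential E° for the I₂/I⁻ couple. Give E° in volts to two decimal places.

E°cell = −ΔG°/(nF) = −(-104.2×10³)/((2)(96485)) = +0.540 V.
Since I₂/I⁻ is the cathode and H⁺/H₂ the anode, E°cell = E°(I₂/I⁻) − E°(H⁺/H₂).
So E°(I₂/I⁻) = E°cell + E°(H⁺/H₂) = +0.540 + (+0.00) = +0.54 V.

+0.54 V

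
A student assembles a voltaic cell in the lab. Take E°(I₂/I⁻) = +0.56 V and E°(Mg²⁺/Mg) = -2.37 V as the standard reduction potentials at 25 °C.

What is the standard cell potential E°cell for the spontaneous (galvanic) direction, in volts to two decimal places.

+2.93 V

The I₂/I⁻ couple has the higher reduction potential, so it is the cathode; Mg²⁺/Mg is oxidised at the anode.
E°cell = E°(cathode) − E°(anode) = (+0.56) − (-2.37) = +2.93 V.
Since E°cell > 0, the reaction is spontaneous under standard conditions.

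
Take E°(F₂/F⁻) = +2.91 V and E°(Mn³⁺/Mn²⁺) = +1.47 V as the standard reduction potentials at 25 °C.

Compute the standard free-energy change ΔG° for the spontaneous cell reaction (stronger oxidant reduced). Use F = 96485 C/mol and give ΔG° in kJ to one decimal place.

-277.9 kJ

F₂/F⁻ (E° = +2.91 V) is the cathode; Mn³⁺/Mn²⁺ (E° = +1.47 V) is the anode, so E°cell = +1.44 V.
Balancing electrons gives n = 2 (lcm of 2 and 1).
ΔG° = −nFE° = −(2)(96485)(+1.44) = -277,877 J = -277.9 kJ.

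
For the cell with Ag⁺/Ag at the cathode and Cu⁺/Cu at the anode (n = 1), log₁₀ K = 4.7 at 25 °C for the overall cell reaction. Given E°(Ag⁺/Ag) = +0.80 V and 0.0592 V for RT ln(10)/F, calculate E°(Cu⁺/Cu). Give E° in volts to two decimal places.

E°cell = (0.0592/n)·log K = (0.0592/1)(4.7) = +0.278 V.
Since Ag⁺/Ag is the cathode and Cu⁺/Cu the anode, E°cell = E°(Ag⁺/Ag) − E°(Cu⁺/Cu).
So E°(Cu⁺/Cu) = E°(Ag⁺/Ag) − E°cell = (+0.80) − (+0.278) = +0.52 V.

+0.52 V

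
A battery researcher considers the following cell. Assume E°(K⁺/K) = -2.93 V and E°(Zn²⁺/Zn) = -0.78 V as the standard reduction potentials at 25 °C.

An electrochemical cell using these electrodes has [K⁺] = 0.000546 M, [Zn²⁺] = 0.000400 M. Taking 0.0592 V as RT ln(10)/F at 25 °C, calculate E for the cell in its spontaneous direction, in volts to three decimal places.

+2.243 V

Zn²⁺/Zn is the cathode (higher E°), K⁺/K the anode: E°cell = -0.78 − (-2.93) = +2.15 V, n = 2.
Overall: Zn²⁺(aq) + 2 K(s) → Zn(s) + 2 K⁺(aq)
Q = [K⁺]^2 / ([Zn²⁺]); log Q = -3.128.
E = E° − (0.0592/n) log Q = +2.15 − (0.0592/2)(-3.128) = +2.243 V.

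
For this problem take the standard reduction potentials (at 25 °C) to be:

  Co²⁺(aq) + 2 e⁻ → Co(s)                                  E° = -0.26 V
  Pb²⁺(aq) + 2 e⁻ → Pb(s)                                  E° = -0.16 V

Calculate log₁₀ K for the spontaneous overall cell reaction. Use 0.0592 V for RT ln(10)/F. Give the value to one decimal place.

Cathode: Pb²⁺/Pb; anode: Co²⁺/Co. E°cell = +0.10 V, n = 2.
log K = nE°cell / 0.0592 = (2)(+0.10) / 0.0592 = 3.4.

3.4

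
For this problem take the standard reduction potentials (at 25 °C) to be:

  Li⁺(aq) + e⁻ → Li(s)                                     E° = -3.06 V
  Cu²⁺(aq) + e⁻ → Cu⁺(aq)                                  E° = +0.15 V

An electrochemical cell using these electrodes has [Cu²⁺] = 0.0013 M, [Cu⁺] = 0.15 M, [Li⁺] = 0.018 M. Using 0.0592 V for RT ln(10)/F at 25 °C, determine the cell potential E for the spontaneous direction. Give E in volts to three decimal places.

+3.191 V

Cu²⁺/Cu⁺ is the cathode (higher E°), Li⁺/Li the anode: E°cell = +0.15 − (-3.06) = +3.21 V, n = 1.
Overall: Cu²⁺(aq) + Li(s) → Cu⁺(aq) + Li⁺(aq)
Q = [Cu⁺]·[Li⁺] / ([Cu²⁺]); log Q = 0.317.
E = E° − (0.0592/n) log Q = +3.21 − (0.0592/1)(0.317) = +3.191 V.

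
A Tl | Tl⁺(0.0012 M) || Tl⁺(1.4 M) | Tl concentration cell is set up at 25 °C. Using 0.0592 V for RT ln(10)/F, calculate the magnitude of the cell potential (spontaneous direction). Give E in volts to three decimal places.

For a concentration cell E°cell = 0. The 1.4 M side is the cathode (reduction is favoured where [Tl⁺] is higher).
With n = 1, E = −(0.0592/1) log([Tl⁺]ₐₙ/[Tl⁺]꜀ₐₜ) = −(0.0592/1) log(0.0012/1.4) = −(0.0592/1)(-3.067) = +0.182 V.

+0.182 V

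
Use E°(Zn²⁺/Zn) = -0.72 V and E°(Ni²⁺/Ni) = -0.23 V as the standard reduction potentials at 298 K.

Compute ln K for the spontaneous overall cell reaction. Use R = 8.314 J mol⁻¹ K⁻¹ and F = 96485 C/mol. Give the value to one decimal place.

Cathode: Ni²⁺/Ni; anode: Zn²⁺/Zn. E°cell = (-0.23) − (-0.72) = +0.49 V, with n = 2.
ΔG° = −nFE° = −RT ln K, so ln K = nFE°/(RT) = (2)(96485)(+0.49) / ((8.314)(298)) = 38.165.

38.2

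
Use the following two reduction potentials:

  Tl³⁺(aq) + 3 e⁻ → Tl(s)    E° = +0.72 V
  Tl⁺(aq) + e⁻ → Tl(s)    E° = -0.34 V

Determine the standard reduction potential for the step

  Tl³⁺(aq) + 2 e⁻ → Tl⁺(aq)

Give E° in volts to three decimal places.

+1.250 V

Sequential free energies add, so n₃E°₃ = n₁E°₁ + n₂E°₂.
With n₃ = 3, and the known step contributing 1×(-0.34) V, the unknown satisfies 2·E° = 3×(+0.72) − 1×(-0.34) = +2.500.
E° = +2.500 / 2 = +1.250 V.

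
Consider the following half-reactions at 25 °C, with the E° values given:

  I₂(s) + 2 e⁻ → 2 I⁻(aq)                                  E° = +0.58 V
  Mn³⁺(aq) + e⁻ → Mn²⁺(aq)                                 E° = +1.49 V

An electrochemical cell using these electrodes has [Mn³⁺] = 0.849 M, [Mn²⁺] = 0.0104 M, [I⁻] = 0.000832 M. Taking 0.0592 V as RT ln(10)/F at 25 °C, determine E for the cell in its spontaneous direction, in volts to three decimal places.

Mn³⁺/Mn²⁺ is the cathode (higher E°), I₂/I⁻ the anode: E°cell = +1.49 − (+0.58) = +0.91 V, n = 2.
Overall: 2 Mn³⁺(aq) + 2 I⁻(aq) → 2 Mn²⁺(aq) + I₂(s)
Q = [Mn²⁺]^2 / ([Mn³⁺]^2·[I⁻]^2); log Q = 2.336.
E = E° − (0.0592/n) log Q = +0.91 − (0.0592/2)(2.336) = +0.841 V.

+0.841 V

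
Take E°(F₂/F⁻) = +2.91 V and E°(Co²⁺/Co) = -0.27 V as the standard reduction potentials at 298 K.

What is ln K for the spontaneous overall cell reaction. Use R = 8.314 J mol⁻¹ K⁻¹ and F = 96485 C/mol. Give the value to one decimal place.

247.7

Cathode: F₂/F⁻; anode: Co²⁺/Co. E°cell = (+2.91) − (-0.27) = +3.18 V, with n = 2.
ΔG° = −nFE° = −RT ln K, so ln K = nFE°/(RT) = (2)(96485)(+3.18) / ((8.314)(298)) = 247.680.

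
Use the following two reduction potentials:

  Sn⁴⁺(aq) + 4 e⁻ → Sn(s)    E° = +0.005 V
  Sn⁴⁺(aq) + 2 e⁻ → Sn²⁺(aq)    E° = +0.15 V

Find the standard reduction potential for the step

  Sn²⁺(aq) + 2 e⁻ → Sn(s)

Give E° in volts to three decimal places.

-0.140 V

Sequential free energies add, so n₃E°₃ = n₁E°₁ + n₂E°₂.
With n₃ = 4, and the known step contributing 2×(+0.15) V, the unknown satisfies 2·E° = 4×(+0.005) − 2×(+0.15) = -0.280.
E° = -0.280 / 2 = -0.140 V.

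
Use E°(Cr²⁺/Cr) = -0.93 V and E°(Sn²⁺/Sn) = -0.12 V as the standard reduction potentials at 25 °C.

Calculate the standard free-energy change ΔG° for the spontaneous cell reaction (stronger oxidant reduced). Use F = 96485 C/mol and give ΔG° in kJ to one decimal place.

Sn²⁺/Sn (E° = -0.12 V) is the cathode; Cr²⁺/Cr (E° = -0.93 V) is the anode, so E°cell = +0.81 V.
Balancing electrons gives n = 2 (lcm of 2 and 2).
ΔG° = −nFE° = −(2)(96485)(+0.81) = -156,306 J = -156.3 kJ.

-156.3 kJ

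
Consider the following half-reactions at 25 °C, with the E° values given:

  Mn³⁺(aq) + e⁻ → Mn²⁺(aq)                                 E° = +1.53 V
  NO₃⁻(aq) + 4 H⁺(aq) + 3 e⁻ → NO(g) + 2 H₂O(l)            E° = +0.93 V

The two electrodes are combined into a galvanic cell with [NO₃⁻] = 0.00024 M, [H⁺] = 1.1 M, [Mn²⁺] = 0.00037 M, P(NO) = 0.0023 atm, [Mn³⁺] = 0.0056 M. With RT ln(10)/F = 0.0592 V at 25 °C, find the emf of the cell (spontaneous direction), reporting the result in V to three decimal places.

Mn³⁺/Mn²⁺ is the cathode (higher E°), NO₃⁻/NO the anode: E°cell = +1.53 − (+0.93) = +0.60 V, n = 3.
Overall: 3 Mn³⁺(aq) + NO(g) + 2 H₂O(l) → 3 Mn²⁺(aq) + NO₃⁻(aq) + 4 H⁺(aq)
Q = [Mn²⁺]^3·[NO₃⁻]·[H⁺]^4 / ([Mn³⁺]^3·P(NO)); log Q = -4.356.
E = E° − (0.0592/n) log Q = +0.60 − (0.0592/3)(-4.356) = +0.686 V.

+0.686 V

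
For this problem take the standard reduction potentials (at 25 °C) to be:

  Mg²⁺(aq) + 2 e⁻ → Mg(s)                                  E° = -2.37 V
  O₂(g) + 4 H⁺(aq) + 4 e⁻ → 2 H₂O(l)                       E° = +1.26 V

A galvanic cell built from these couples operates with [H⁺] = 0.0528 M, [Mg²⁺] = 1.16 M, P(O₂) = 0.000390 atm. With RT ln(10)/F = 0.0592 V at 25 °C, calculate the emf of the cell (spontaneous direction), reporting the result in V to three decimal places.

O₂/H₂O is the cathode (higher E°), Mg²⁺/Mg the anode: E°cell = +1.26 − (-2.37) = +3.63 V, n = 4.
Overall: O₂(g) + 4 H⁺(aq) + 2 Mg(s) → 2 H₂O(l) + 2 Mg²⁺(aq)
Q = [Mg²⁺]^2 / (P(O₂)·[H⁺]^4); log Q = 8.647.
E = E° − (0.0592/n) log Q = +3.63 − (0.0592/4)(8.647) = +3.502 V.

+3.502 V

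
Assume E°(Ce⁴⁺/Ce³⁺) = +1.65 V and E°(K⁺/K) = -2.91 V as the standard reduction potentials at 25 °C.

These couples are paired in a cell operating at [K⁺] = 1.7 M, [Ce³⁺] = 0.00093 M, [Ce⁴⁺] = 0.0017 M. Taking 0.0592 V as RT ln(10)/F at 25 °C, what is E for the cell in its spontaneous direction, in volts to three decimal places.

Ce⁴⁺/Ce³⁺ is the cathode (higher E°), K⁺/K the anode: E°cell = +1.65 − (-2.91) = +4.56 V, n = 1.
Overall: Ce⁴⁺(aq) + K(s) → Ce³⁺(aq) + K⁺(aq)
Q = [Ce³⁺]·[K⁺] / ([Ce⁴⁺]); log Q = -0.032.
E = E° − (0.0592/n) log Q = +4.56 − (0.0592/1)(-0.032) = +4.562 V.

+4.562 V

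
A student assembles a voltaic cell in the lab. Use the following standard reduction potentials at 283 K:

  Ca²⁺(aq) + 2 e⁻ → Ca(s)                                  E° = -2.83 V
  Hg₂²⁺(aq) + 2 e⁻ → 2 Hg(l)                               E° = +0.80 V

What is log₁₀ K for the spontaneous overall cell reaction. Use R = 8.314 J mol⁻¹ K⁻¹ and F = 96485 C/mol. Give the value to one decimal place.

Cathode: Hg₂²⁺/Hg; anode: Ca²⁺/Ca. E°cell = (+0.80) − (-2.83) = +3.63 V, with n = 2.
ΔG° = −nFE° = −RT ln K, so ln K = nFE°/(RT) = (2)(96485)(+3.63) / ((8.314)(283)) = 297.714.
log₁₀ K = 297.714 / ln 10 = 129.3.

129.3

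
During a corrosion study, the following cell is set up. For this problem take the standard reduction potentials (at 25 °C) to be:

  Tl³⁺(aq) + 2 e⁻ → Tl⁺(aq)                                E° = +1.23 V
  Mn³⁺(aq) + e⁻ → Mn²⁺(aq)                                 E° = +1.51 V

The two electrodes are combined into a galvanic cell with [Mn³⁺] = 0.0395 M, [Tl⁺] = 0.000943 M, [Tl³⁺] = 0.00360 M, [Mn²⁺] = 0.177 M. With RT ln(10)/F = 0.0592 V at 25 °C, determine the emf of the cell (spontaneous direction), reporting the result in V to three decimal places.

+0.224 V

Mn³⁺/Mn²⁺ is the cathode (higher E°), Tl³⁺/Tl⁺ the anode: E°cell = +1.51 − (+1.23) = +0.28 V, n = 2.
Overall: 2 Mn³⁺(aq) + Tl⁺(aq) → 2 Mn²⁺(aq) + Tl³⁺(aq)
Q = [Mn²⁺]^2·[Tl³⁺] / ([Mn³⁺]^2·[Tl⁺]); log Q = 1.885.
E = E° − (0.0592/n) log Q = +0.28 − (0.0592/2)(1.885) = +0.224 V.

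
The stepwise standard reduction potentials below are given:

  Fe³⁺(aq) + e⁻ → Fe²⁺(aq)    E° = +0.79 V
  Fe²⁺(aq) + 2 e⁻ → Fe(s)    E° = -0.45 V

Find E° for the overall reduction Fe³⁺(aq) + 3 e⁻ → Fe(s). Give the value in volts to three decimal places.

-0.037 V

Standard free energies of sequential steps add: ΔG°₃ = ΔG°₁ + ΔG°₂, so n₃E°₃ = n₁E°₁ + n₂E°₂.
E°₃ = (1×+0.79 + 2×-0.45) / 3 = (-0.110) / 3 = -0.037 V.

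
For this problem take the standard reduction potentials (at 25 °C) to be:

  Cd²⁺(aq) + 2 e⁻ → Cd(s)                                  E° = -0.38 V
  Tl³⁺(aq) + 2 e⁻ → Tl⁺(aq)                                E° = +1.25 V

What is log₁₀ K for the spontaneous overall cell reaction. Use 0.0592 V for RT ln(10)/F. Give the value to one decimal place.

55.1

Cathode: Tl³⁺/Tl⁺; anode: Cd²⁺/Cd. E°cell = +1.63 V, n = 2.
log K = nE°cell / 0.0592 = (2)(+1.63) / 0.0592 = 55.1.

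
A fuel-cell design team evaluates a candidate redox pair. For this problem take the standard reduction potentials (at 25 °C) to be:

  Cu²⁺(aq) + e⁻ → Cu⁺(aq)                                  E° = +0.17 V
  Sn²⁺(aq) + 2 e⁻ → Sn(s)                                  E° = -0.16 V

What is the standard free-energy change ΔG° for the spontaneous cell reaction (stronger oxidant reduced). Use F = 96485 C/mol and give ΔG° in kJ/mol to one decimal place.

Cu²⁺/Cu⁺ (E° = +0.17 V) is the cathode; Sn²⁺/Sn (E° = -0.16 V) is the anode, so E°cell = +0.33 V.
Balancing electrons gives n = 2 (lcm of 1 and 2).
ΔG° = −nFE° = −(2)(96485)(+0.33) = -63,680 J = -63.7 kJ/mol.

-63.7 kJ/mol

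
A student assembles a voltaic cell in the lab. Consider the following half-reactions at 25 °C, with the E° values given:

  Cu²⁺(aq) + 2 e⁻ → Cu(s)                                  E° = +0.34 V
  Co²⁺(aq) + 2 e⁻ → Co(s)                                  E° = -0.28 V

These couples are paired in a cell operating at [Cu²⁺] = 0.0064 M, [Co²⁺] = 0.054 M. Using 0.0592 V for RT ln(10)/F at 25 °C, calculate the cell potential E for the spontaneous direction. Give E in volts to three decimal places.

+0.593 V

Cu²⁺/Cu is the cathode (higher E°), Co²⁺/Co the anode: E°cell = +0.34 − (-0.28) = +0.62 V, n = 2.
Overall: Cu²⁺(aq) + Co(s) → Cu(s) + Co²⁺(aq)
Q = [Co²⁺] / ([Cu²⁺]); log Q = 0.926.
E = E° − (0.0592/n) log Q = +0.62 − (0.0592/2)(0.926) = +0.593 V.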